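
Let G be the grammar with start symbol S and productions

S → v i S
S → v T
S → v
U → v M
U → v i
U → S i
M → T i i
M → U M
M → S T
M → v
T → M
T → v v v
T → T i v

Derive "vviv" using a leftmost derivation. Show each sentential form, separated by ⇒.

S ⇒ vT   [S → v T]
vT ⇒ vM   [T → M]
vM ⇒ vUM   [M → U M]
vUM ⇒ vviM   [U → v i]
vviM ⇒ vviv   [M → v]

S ⇒ vT ⇒ vM ⇒ vUM ⇒ vviM ⇒ vviv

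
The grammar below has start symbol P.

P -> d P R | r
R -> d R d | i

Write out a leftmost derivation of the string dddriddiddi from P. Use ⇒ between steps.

P ⇒ dPR   [P -> d P R]
dPR ⇒ ddPRR   [P -> d P R]
ddPRR ⇒ dddPRRR   [P -> d P R]
dddPRRR ⇒ dddrRRR   [P -> r]
dddrRRR ⇒ dddriRR   [R -> i]
dddriRR ⇒ dddridRdR   [R -> d R d]
dddridRdR ⇒ dddriddRddR   [R -> d R d]
dddriddRddR ⇒ dddriddiddR   [R -> i]
dddriddiddR ⇒ dddriddiddi   [R -> i]

P ⇒ dPR ⇒ ddPRR ⇒ dddPRRR ⇒ dddrRRR ⇒ dddriRR ⇒ dddridRdR ⇒ dddriddRddR ⇒ dddriddiddR ⇒ dddriddiddi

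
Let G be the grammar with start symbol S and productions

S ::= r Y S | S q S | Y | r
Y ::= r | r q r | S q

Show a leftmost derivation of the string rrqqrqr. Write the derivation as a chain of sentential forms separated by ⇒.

S ⇒ SqS ⇒ rYSqS ⇒ rSqSqS ⇒ rYqSqS ⇒ rSqqSqS ⇒ rYqqSqS ⇒ rrqqSqS ⇒ rrqqrqS ⇒ rrqqrqr

S ⇒ SqS   [S ::= S q S]
SqS ⇒ rYSqS   [S ::= r Y S]
rYSqS ⇒ rSqSqS   [Y ::= S q]
rSqSqS ⇒ rYqSqS   [S ::= Y]
rYqSqS ⇒ rSqqSqS   [Y ::= S q]
rSqqSqS ⇒ rYqqSqS   [S ::= Y]
rYqqSqS ⇒ rrqqSqS   [Y ::= r]
rrqqSqS ⇒ rrqqrqS   [S ::= r]
rrqqrqS ⇒ rrqqrqr   [S ::= r]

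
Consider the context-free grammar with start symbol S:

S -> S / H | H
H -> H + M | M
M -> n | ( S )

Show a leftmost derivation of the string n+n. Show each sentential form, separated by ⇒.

S ⇒ H   [S -> H]
H ⇒ H+M   [H -> H + M]
H+M ⇒ M+M   [H -> M]
M+M ⇒ n+M   [M -> n]
n+M ⇒ n+n   [M -> n]

S ⇒ H ⇒ H+M ⇒ M+M ⇒ n+M ⇒ n+n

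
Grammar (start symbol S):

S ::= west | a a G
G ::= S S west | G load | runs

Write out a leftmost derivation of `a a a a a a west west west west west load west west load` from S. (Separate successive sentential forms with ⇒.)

S ⇒ a a G ⇒ a a G load ⇒ a a S S west load ⇒ a a a a G S west load ⇒ a a a a G load S west load ⇒ a a a a S S west load S west load ⇒ a a a a a a G S west load S west load ⇒ a a a a a a S S west S west load S west load ⇒ a a a a a a west S west S west load S west load ⇒ a a a a a a west west west S west load S west load ⇒ a a a a a a west west west west west load S west load ⇒ a a a a a a west west west west west load west west load

S ⇒ a a G   [S ::= a a G]
a a G ⇒ a a G load   [G ::= G load]
a a G load ⇒ a a S S west load   [G ::= S S west]
a a S S west load ⇒ a a a a G S west load   [S ::= a a G]
a a a a G S west load ⇒ a a a a G load S west load   [G ::= G load]
a a a a G load S west load ⇒ a a a a S S west load S west load   [G ::= S S west]
a a a a S S west load S west load ⇒ a a a a a a G S west load S west load   [S ::= a a G]
a a a a a a G S west load S west load ⇒ a a a a a a S S west S west load S west load   [G ::= S S west]
a a a a a a S S west S west load S west load ⇒ a a a a a a west S west S west load S west load   [S ::= west]
a a a a a a west S west S west load S west load ⇒ a a a a a a west west west S west load S west load   [S ::= west]
a a a a a a west west west S west load S west load ⇒ a a a a a a west west west west west load S west load   [S ::= west]
a a a a a a west west west west west load S west load ⇒ a a a a a a west west west west west load west west load   [S ::= west]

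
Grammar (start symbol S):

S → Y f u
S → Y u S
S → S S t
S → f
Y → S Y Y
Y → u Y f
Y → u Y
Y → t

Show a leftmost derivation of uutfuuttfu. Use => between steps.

S => Yfu => uYfu => uuYfu => uuSYYfu => uuYfuYYfu => uutfuYYfu => uutfuuYYfu => uutfuutYfu => uutfuuttfu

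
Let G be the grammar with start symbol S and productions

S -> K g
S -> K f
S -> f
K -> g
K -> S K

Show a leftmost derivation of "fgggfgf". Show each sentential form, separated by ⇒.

S ⇒ Kf   [S -> K f]
Kf ⇒ SKf   [K -> S K]
SKf ⇒ KfKf   [S -> K f]
KfKf ⇒ SKfKf   [K -> S K]
SKfKf ⇒ KgKfKf   [S -> K g]
KgKfKf ⇒ SKgKfKf   [K -> S K]
SKgKfKf ⇒ fKgKfKf   [S -> f]
fKgKfKf ⇒ fggKfKf   [K -> g]
fggKfKf ⇒ fgggfKf   [K -> g]
fgggfKf ⇒ fgggfgf   [K -> g]

S ⇒ Kf ⇒ SKf ⇒ KfKf ⇒ SKfKf ⇒ KgKfKf ⇒ SKgKfKf ⇒ fKgKfKf ⇒ fggKfKf ⇒ fgggfKf ⇒ fgggfgf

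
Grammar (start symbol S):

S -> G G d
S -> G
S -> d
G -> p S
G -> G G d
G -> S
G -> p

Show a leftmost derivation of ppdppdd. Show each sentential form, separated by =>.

S => G => pS => pG => ppS => ppGGd => ppSGd => ppdGd => ppdGGdd => ppdpGdd => ppdppdd

S => G   [S -> G]
G => pS   [G -> p S]
pS => pG   [S -> G]
pG => ppS   [G -> p S]
ppS => ppGGd   [S -> G G d]
ppGGd => ppSGd   [G -> S]
ppSGd => ppdGd   [S -> d]
ppdGd => ppdGGdd   [G -> G G d]
ppdGGdd => ppdpGdd   [G -> p]
ppdpGdd => ppdppdd   [G -> p]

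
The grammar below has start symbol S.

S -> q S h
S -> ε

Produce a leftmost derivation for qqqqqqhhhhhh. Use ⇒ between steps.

S⇒qSh⇒qqShh⇒qqqShhh⇒qqqqShhhh⇒qqqqqShhhhh⇒qqqqqqShhhhhh⇒qqqqqqhhhhhh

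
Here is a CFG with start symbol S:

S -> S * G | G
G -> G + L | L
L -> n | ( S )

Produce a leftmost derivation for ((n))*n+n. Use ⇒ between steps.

S ⇒ S*G ⇒ G*G ⇒ L*G ⇒ (S)*G ⇒ (G)*G ⇒ (L)*G ⇒ ((S))*G ⇒ ((G))*G ⇒ ((L))*G ⇒ ((n))*G ⇒ ((n))*G+L ⇒ ((n))*L+L ⇒ ((n))*n+L ⇒ ((n))*n+n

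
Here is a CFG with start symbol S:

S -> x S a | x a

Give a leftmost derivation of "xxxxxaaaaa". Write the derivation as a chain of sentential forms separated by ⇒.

S⇒xSa⇒xxSaa⇒xxxSaaa⇒xxxxSaaaa⇒xxxxxaaaaa

S ⇒ xSa   [S -> x S a]
xSa ⇒ xxSaa   [S -> x S a]
xxSaa ⇒ xxxSaaa   [S -> x S a]
xxxSaaa ⇒ xxxxSaaaa   [S -> x S a]
xxxxSaaaa ⇒ xxxxxaaaaa   [S -> x a]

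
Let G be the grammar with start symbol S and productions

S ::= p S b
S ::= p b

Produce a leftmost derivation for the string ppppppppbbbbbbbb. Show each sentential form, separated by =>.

S => pSb => ppSbb => pppSbbb => ppppSbbbb => pppppSbbbbb => ppppppSbbbbbb => pppppppSbbbbbbb => ppppppppbbbbbbbb

S => pSb   [S ::= p S b]
pSb => ppSbb   [S ::= p S b]
ppSbb => pppSbbb   [S ::= p S b]
pppSbbb => ppppSbbbb   [S ::= p S b]
ppppSbbbb => pppppSbbbbb   [S ::= p S b]
pppppSbbbbb => ppppppSbbbbbb   [S ::= p S b]
ppppppSbbbbbb => pppppppSbbbbbbb   [S ::= p S b]
pppppppSbbbbbbb => ppppppppbbbbbbbb   [S ::= p b]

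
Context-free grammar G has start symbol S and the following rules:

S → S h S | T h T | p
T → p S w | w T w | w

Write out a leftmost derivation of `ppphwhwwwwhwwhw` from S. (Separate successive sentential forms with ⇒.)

S⇒ThT⇒pSwhT⇒pThTwhT⇒ppSwhTwhT⇒ppShSwhTwhT⇒ppphSwhTwhT⇒ppphThTwhTwhT⇒ppphwhTwhTwhT⇒ppphwhwTwwhTwhT⇒ppphwhwwwwhTwhT⇒ppphwhwwwwhwwhT⇒ppphwhwwwwhwwhw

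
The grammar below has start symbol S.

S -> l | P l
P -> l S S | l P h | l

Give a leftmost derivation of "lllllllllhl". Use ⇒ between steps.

S ⇒ Pl   [S -> P l]
Pl ⇒ lPhl   [P -> l P h]
lPhl ⇒ llSShl   [P -> l S S]
llSShl ⇒ llPlShl   [S -> P l]
llPlShl ⇒ lllSSlShl   [P -> l S S]
lllSSlShl ⇒ lllPlSlShl   [S -> P l]
lllPlSlShl ⇒ lllllSlShl   [P -> l]
lllllSlShl ⇒ lllllPllShl   [S -> P l]
lllllPllShl ⇒ llllllllShl   [P -> l]
llllllllShl ⇒ lllllllllhl   [S -> l]

S ⇒ Pl ⇒ lPhl ⇒ llSShl ⇒ llPlShl ⇒ lllSSlShl ⇒ lllPlSlShl ⇒ lllllSlShl ⇒ lllllPllShl ⇒ llllllllShl ⇒ lllllllllhl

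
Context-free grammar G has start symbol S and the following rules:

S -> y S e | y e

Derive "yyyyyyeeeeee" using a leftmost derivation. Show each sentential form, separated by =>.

S=>ySe=>yySee=>yyySeee=>yyyySeeee=>yyyyySeeeee=>yyyyyyeeeeee

S => ySe   [S -> y S e]
ySe => yySee   [S -> y S e]
yySee => yyySeee   [S -> y S e]
yyySeee => yyyySeeee   [S -> y S e]
yyyySeeee => yyyyySeeeee   [S -> y S e]
yyyyySeeeee => yyyyyyeeeeee   [S -> y e]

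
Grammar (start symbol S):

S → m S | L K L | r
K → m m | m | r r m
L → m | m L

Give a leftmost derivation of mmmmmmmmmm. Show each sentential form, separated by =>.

S => LKL => mLKL => mmLKL => mmmLKL => mmmmLKL => mmmmmKL => mmmmmmmL => mmmmmmmmL => mmmmmmmmmL => mmmmmmmmmm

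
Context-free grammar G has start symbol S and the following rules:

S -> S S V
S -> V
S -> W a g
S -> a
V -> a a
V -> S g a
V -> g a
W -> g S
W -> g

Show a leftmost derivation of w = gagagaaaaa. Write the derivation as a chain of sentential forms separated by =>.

S => SSV => SSVSV => VSVSV => gaSVSV => gaWagVSV => gagagVSV => gagagaaSV => gagagaaaV => gagagaaaaa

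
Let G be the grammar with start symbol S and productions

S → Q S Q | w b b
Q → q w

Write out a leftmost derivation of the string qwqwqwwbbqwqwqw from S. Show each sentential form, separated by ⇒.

S ⇒ QSQ   [S → Q S Q]
QSQ ⇒ qwSQ   [Q → q w]
qwSQ ⇒ qwQSQQ   [S → Q S Q]
qwQSQQ ⇒ qwqwSQQ   [Q → q w]
qwqwSQQ ⇒ qwqwQSQQQ   [S → Q S Q]
qwqwQSQQQ ⇒ qwqwqwSQQQ   [Q → q w]
qwqwqwSQQQ ⇒ qwqwqwwbbQQQ   [S → w b b]
qwqwqwwbbQQQ ⇒ qwqwqwwbbqwQQ   [Q → q w]
qwqwqwwbbqwQQ ⇒ qwqwqwwbbqwqwQ   [Q → q w]
qwqwqwwbbqwqwQ ⇒ qwqwqwwbbqwqwqw   [Q → q w]

S ⇒ QSQ ⇒ qwSQ ⇒ qwQSQQ ⇒ qwqwSQQ ⇒ qwqwQSQQQ ⇒ qwqwqwSQQQ ⇒ qwqwqwwbbQQQ ⇒ qwqwqwwbbqwQQ ⇒ qwqwqwwbbqwqwQ ⇒ qwqwqwwbbqwqwqw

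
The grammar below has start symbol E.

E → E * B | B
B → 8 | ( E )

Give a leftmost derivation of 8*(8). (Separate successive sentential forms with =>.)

E => E*B   [E → E * B]
E*B => B*B   [E → B]
B*B => 8*B   [B → 8]
8*B => 8*(E)   [B → ( E )]
8*(E) => 8*(B)   [E → B]
8*(B) => 8*(8)   [B → 8]

E => E*B => B*B => 8*B => 8*(E) => 8*(B) => 8*(8)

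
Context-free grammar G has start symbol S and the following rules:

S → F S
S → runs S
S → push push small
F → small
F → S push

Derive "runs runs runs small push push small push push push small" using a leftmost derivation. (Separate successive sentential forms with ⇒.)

S ⇒ runs S ⇒ runs runs S ⇒ runs runs runs S ⇒ runs runs runs F S ⇒ runs runs runs S push S ⇒ runs runs runs F S push S ⇒ runs runs runs small S push S ⇒ runs runs runs small push push small push S ⇒ runs runs runs small push push small push push push small

S ⇒ runs S   [S → runs S]
runs S ⇒ runs runs S   [S → runs S]
runs runs S ⇒ runs runs runs S   [S → runs S]
runs runs runs S ⇒ runs runs runs F S   [S → F S]
runs runs runs F S ⇒ runs runs runs S push S   [F → S push]
runs runs runs S push S ⇒ runs runs runs F S push S   [S → F S]
runs runs runs F S push S ⇒ runs runs runs small S push S   [F → small]
runs runs runs small S push S ⇒ runs runs runs small push push small push S   [S → push push small]
runs runs runs small push push small push S ⇒ runs runs runs small push push small push push push small   [S → push push small]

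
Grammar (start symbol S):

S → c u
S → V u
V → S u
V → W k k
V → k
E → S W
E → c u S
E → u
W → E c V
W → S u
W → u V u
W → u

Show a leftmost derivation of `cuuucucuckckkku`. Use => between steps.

S => Vu   [S → V u]
Vu => Wkku   [V → W k k]
Wkku => EcVkku   [W → E c V]
EcVkku => SWcVkku   [E → S W]
SWcVkku => VuWcVkku   [S → V u]
VuWcVkku => SuuWcVkku   [V → S u]
SuuWcVkku => cuuuWcVkku   [S → c u]
cuuuWcVkku => cuuuEcVcVkku   [W → E c V]
cuuuEcVcVkku => cuuucuScVcVkku   [E → c u S]
cuuucuScVcVkku => cuuucucucVcVkku   [S → c u]
cuuucucucVcVkku => cuuucucuckcVkku   [V → k]
cuuucucuckcVkku => cuuucucuckckkku   [V → k]

S => Vu => Wkku => EcVkku => SWcVkku => VuWcVkku => SuuWcVkku => cuuuWcVkku => cuuuEcVcVkku => cuuucuScVcVkku => cuuucucucVcVkku => cuuucucuckcVkku => cuuucucuckckkku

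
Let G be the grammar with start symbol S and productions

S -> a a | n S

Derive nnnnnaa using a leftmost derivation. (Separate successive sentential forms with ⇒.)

S ⇒ nS   [S -> n S]
nS ⇒ nnS   [S -> n S]
nnS ⇒ nnnS   [S -> n S]
nnnS ⇒ nnnnS   [S -> n S]
nnnnS ⇒ nnnnnS   [S -> n S]
nnnnnS ⇒ nnnnnaa   [S -> a a]

S ⇒ nS ⇒ nnS ⇒ nnnS ⇒ nnnnS ⇒ nnnnnS ⇒ nnnnnaa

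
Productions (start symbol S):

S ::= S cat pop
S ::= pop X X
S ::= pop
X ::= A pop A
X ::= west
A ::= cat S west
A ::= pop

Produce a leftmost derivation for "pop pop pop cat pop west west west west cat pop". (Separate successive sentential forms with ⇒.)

S ⇒ S cat pop ⇒ pop X X cat pop ⇒ pop A pop A X cat pop ⇒ pop pop pop A X cat pop ⇒ pop pop pop cat S west X cat pop ⇒ pop pop pop cat pop X X west X cat pop ⇒ pop pop pop cat pop west X west X cat pop ⇒ pop pop pop cat pop west west west X cat pop ⇒ pop pop pop cat pop west west west west cat pop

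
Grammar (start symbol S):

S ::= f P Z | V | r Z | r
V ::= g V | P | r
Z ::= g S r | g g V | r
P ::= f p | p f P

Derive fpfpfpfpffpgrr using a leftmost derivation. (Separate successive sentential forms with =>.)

S => fPZ   [S ::= f P Z]
fPZ => fpfPZ   [P ::= p f P]
fpfPZ => fpfpfPZ   [P ::= p f P]
fpfpfPZ => fpfpfpfPZ   [P ::= p f P]
fpfpfpfPZ => fpfpfpfpfPZ   [P ::= p f P]
fpfpfpfpfPZ => fpfpfpfpffpZ   [P ::= f p]
fpfpfpfpffpZ => fpfpfpfpffpgSr   [Z ::= g S r]
fpfpfpfpffpgSr => fpfpfpfpffpgrr   [S ::= r]

S => fPZ => fpfPZ => fpfpfPZ => fpfpfpfPZ => fpfpfpfpfPZ => fpfpfpfpffpZ => fpfpfpfpffpgSr => fpfpfpfpffpgrr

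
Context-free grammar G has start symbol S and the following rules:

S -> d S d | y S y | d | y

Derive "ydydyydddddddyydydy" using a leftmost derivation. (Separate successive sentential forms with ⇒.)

S ⇒ ySy ⇒ ydSdy ⇒ ydySydy ⇒ ydydSdydy ⇒ ydydySydydy ⇒ ydydyySyydydy ⇒ ydydyydSdyydydy ⇒ ydydyyddSddyydydy ⇒ ydydyydddSdddyydydy ⇒ ydydyydddddddyydydy

S ⇒ ySy   [S -> y S y]
ySy ⇒ ydSdy   [S -> d S d]
ydSdy ⇒ ydySydy   [S -> y S y]
ydySydy ⇒ ydydSdydy   [S -> d S d]
ydydSdydy ⇒ ydydySydydy   [S -> y S y]
ydydySydydy ⇒ ydydyySyydydy   [S -> y S y]
ydydyySyydydy ⇒ ydydyydSdyydydy   [S -> d S d]
ydydyydSdyydydy ⇒ ydydyyddSddyydydy   [S -> d S d]
ydydyyddSddyydydy ⇒ ydydyydddSdddyydydy   [S -> d S d]
ydydyydddSdddyydydy ⇒ ydydyydddddddyydydy   [S -> d]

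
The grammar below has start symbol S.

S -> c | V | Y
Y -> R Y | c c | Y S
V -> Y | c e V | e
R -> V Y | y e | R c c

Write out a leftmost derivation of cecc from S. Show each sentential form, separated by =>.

S => V => ceV => ceY => cecc

S => V   [S -> V]
V => ceV   [V -> c e V]
ceV => ceY   [V -> Y]
ceY => cecc   [Y -> c c]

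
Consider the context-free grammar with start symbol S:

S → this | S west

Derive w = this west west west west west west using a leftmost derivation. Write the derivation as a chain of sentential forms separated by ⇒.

S ⇒ S west ⇒ S west west ⇒ S west west west ⇒ S west west west west ⇒ S west west west west west ⇒ S west west west west west west ⇒ this west west west west west west

S ⇒ S west   [S → S west]
S west ⇒ S west west   [S → S west]
S west west ⇒ S west west west   [S → S west]
S west west west ⇒ S west west west west   [S → S west]
S west west west west ⇒ S west west west west west   [S → S west]
S west west west west west ⇒ S west west west west west west   [S → S west]
S west west west west west west ⇒ this west west west west west west   [S → this]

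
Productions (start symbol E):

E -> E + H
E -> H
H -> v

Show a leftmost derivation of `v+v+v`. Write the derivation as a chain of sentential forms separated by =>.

E => E+H   [E -> E + H]
E+H => E+H+H   [E -> E + H]
E+H+H => H+H+H   [E -> H]
H+H+H => v+H+H   [H -> v]
v+H+H => v+v+H   [H -> v]
v+v+H => v+v+v   [H -> v]

E => E+H => E+H+H => H+H+H => v+H+H => v+v+H => v+v+v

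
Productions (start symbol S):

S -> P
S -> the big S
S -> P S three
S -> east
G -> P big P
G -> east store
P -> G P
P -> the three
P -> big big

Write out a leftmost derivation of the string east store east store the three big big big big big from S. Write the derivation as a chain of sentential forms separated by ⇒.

S ⇒ P   [S -> P]
P ⇒ G P   [P -> G P]
G P ⇒ P big P P   [G -> P big P]
P big P P ⇒ G P big P P   [P -> G P]
G P big P P ⇒ east store P big P P   [G -> east store]
east store P big P P ⇒ east store G P big P P   [P -> G P]
east store G P big P P ⇒ east store east store P big P P   [G -> east store]
east store east store P big P P ⇒ east store east store the three big P P   [P -> the three]
east store east store the three big P P ⇒ east store east store the three big big big P   [P -> big big]
east store east store the three big big big P ⇒ east store east store the three big big big big big   [P -> big big]

S ⇒ P ⇒ G P ⇒ P big P P ⇒ G P big P P ⇒ east store P big P P ⇒ east store G P big P P ⇒ east store east store P big P P ⇒ east store east store the three big P P ⇒ east store east store the three big big big P ⇒ east store east store the three big big big big big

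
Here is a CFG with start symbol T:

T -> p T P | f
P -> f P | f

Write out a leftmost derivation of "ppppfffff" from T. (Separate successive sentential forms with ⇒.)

T⇒pTP⇒ppTPP⇒pppTPPP⇒ppppTPPPP⇒ppppfPPPP⇒ppppffPPP⇒ppppfffPP⇒ppppffffP⇒ppppfffff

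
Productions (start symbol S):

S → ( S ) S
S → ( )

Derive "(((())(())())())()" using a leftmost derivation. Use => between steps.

S => (S)S   [S → ( S ) S]
(S)S => ((S)S)S   [S → ( S ) S]
((S)S)S => (((S)S)S)S   [S → ( S ) S]
(((S)S)S)S => (((())S)S)S   [S → ( )]
(((())S)S)S => (((())(S)S)S)S   [S → ( S ) S]
(((())(S)S)S)S => (((())(())S)S)S   [S → ( )]
(((())(())S)S)S => (((())(())())S)S   [S → ( )]
(((())(())())S)S => (((())(())())())S   [S → ( )]
(((())(())())())S => (((())(())())())()   [S → ( )]

S=>(S)S=>((S)S)S=>(((S)S)S)S=>(((())S)S)S=>(((())(S)S)S)S=>(((())(())S)S)S=>(((())(())())S)S=>(((())(())())())S=>(((())(())())())()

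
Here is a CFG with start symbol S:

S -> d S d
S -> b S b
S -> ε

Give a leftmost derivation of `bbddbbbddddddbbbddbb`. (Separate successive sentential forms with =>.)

S => bSb => bbSbb => bbdSdbb => bbddSddbb => bbddbSbddbb => bbddbbSbbddbb => bbddbbbSbbbddbb => bbddbbbdSdbbbddbb => bbddbbbddSddbbbddbb => bbddbbbdddSdddbbbddbb => bbddbbbddddddbbbddbb

S => bSb   [S -> b S b]
bSb => bbSbb   [S -> b S b]
bbSbb => bbdSdbb   [S -> d S d]
bbdSdbb => bbddSddbb   [S -> d S d]
bbddSddbb => bbddbSbddbb   [S -> b S b]
bbddbSbddbb => bbddbbSbbddbb   [S -> b S b]
bbddbbSbbddbb => bbddbbbSbbbddbb   [S -> b S b]
bbddbbbSbbbddbb => bbddbbbdSdbbbddbb   [S -> d S d]
bbddbbbdSdbbbddbb => bbddbbbddSddbbbddbb   [S -> d S d]
bbddbbbddSddbbbddbb => bbddbbbdddSdddbbbddbb   [S -> d S d]
bbddbbbdddSdddbbbddbb => bbddbbbddddddbbbddbb   [S -> ε]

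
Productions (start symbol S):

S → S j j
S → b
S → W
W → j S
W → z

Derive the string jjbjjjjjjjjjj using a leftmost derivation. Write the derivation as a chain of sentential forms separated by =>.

S=>W=>jS=>jW=>jjS=>jjSjj=>jjSjjjj=>jjSjjjjjj=>jjSjjjjjjjj=>jjSjjjjjjjjjj=>jjbjjjjjjjjjj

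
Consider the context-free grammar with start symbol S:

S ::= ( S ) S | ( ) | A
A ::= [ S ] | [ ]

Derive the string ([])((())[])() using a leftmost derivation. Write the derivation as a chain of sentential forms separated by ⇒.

S ⇒ (S)S ⇒ (A)S ⇒ ([])S ⇒ ([])(S)S ⇒ ([])((S)S)S ⇒ ([])((())S)S ⇒ ([])((())A)S ⇒ ([])((())[])S ⇒ ([])((())[])()

S ⇒ (S)S   [S ::= ( S ) S]
(S)S ⇒ (A)S   [S ::= A]
(A)S ⇒ ([])S   [A ::= [ ]]
([])S ⇒ ([])(S)S   [S ::= ( S ) S]
([])(S)S ⇒ ([])((S)S)S   [S ::= ( S ) S]
([])((S)S)S ⇒ ([])((())S)S   [S ::= ( )]
([])((())S)S ⇒ ([])((())A)S   [S ::= A]
([])((())A)S ⇒ ([])((())[])S   [A ::= [ ]]
([])((())[])S ⇒ ([])((())[])()   [S ::= ( )]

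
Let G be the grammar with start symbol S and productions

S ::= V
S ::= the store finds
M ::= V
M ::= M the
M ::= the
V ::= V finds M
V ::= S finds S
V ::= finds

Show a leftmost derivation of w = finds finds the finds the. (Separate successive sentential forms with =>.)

S => V => V finds M => V finds M finds M => finds finds M finds M => finds finds the finds M => finds finds the finds the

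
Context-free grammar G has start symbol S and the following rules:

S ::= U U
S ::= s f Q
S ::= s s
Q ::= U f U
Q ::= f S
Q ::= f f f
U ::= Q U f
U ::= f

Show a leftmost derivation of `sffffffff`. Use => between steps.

S=>sfQ=>sffS=>sffUU=>sffQUfU=>sfffffUfU=>sfffffffU=>sffffffff

S => sfQ   [S ::= s f Q]
sfQ => sffS   [Q ::= f S]
sffS => sffUU   [S ::= U U]
sffUU => sffQUfU   [U ::= Q U f]
sffQUfU => sfffffUfU   [Q ::= f f f]
sfffffUfU => sfffffffU   [U ::= f]
sfffffffU => sffffffff   [U ::= f]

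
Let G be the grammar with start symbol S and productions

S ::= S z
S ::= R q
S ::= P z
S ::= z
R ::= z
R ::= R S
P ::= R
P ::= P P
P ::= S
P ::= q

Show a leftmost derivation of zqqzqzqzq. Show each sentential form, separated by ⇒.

S⇒Rq⇒RSq⇒RSSq⇒zSSq⇒zPzSq⇒zPPzSq⇒zSPzSq⇒zPzPzSq⇒zPPzPzSq⇒zqPzPzSq⇒zqqzPzSq⇒zqqzqzSq⇒zqqzqzPzq⇒zqqzqzqzq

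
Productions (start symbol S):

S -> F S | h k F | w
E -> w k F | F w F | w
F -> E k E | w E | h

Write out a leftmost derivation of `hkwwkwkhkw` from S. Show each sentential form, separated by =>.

S => hkF => hkwE => hkwwkF => hkwwkEkE => hkwwkwkFkE => hkwwkwkhkE => hkwwkwkhkw

S => hkF   [S -> h k F]
hkF => hkwE   [F -> w E]
hkwE => hkwwkF   [E -> w k F]
hkwwkF => hkwwkEkE   [F -> E k E]
hkwwkEkE => hkwwkwkFkE   [E -> w k F]
hkwwkwkFkE => hkwwkwkhkE   [F -> h]
hkwwkwkhkE => hkwwkwkhkw   [E -> w]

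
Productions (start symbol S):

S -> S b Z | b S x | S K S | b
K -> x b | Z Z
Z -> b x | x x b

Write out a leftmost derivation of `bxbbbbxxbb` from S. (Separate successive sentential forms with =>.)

S => SKS   [S -> S K S]
SKS => SbZKS   [S -> S b Z]
SbZKS => SKSbZKS   [S -> S K S]
SKSbZKS => bKSbZKS   [S -> b]
bKSbZKS => bxbSbZKS   [K -> x b]
bxbSbZKS => bxbbbZKS   [S -> b]
bxbbbZKS => bxbbbbxKS   [Z -> b x]
bxbbbbxKS => bxbbbbxxbS   [K -> x b]
bxbbbbxxbS => bxbbbbxxbb   [S -> b]

S => SKS => SbZKS => SKSbZKS => bKSbZKS => bxbSbZKS => bxbbbZKS => bxbbbbxKS => bxbbbbxxbS => bxbbbbxxbb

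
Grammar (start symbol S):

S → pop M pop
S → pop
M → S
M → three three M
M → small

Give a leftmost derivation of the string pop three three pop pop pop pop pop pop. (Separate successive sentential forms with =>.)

S => pop M pop => pop three three M pop => pop three three S pop => pop three three pop M pop pop => pop three three pop S pop pop => pop three three pop pop M pop pop pop => pop three three pop pop S pop pop pop => pop three three pop pop pop pop pop pop

S => pop M pop   [S → pop M pop]
pop M pop => pop three three M pop   [M → three three M]
pop three three M pop => pop three three S pop   [M → S]
pop three three S pop => pop three three pop M pop pop   [S → pop M pop]
pop three three pop M pop pop => pop three three pop S pop pop   [M → S]
pop three three pop S pop pop => pop three three pop pop M pop pop pop   [S → pop M pop]
pop three three pop pop M pop pop pop => pop three three pop pop S pop pop pop   [M → S]
pop three three pop pop S pop pop pop => pop three three pop pop pop pop pop pop   [S → pop]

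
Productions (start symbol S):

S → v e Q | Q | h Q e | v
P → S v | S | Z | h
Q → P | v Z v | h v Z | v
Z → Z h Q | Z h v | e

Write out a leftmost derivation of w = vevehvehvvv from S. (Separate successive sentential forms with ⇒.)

S ⇒ veQ   [S → v e Q]
veQ ⇒ vevZv   [Q → v Z v]
vevZv ⇒ vevZhQv   [Z → Z h Q]
vevZhQv ⇒ vevehQv   [Z → e]
vevehQv ⇒ vevehvZvv   [Q → v Z v]
vevehvZvv ⇒ vevehvZhvvv   [Z → Z h v]
vevehvZhvvv ⇒ vevehvehvvv   [Z → e]

S ⇒ veQ ⇒ vevZv ⇒ vevZhQv ⇒ vevehQv ⇒ vevehvZvv ⇒ vevehvZhvvv ⇒ vevehvehvvv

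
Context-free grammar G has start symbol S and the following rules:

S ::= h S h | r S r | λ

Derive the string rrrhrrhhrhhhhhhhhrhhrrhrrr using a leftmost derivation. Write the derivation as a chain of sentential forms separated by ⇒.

S⇒rSr⇒rrSrr⇒rrrSrrr⇒rrrhShrrr⇒rrrhrSrhrrr⇒rrrhrrSrrhrrr⇒rrrhrrhShrrhrrr⇒rrrhrrhhShhrrhrrr⇒rrrhrrhhrSrhhrrhrrr⇒rrrhrrhhrhShrhhrrhrrr⇒rrrhrrhhrhhShhrhhrrhrrr⇒rrrhrrhhrhhhShhhrhhrrhrrr⇒rrrhrrhhrhhhhShhhhrhhrrhrrr⇒rrrhrrhhrhhhhhhhhrhhrrhrrr

S ⇒ rSr   [S ::= r S r]
rSr ⇒ rrSrr   [S ::= r S r]
rrSrr ⇒ rrrSrrr   [S ::= r S r]
rrrSrrr ⇒ rrrhShrrr   [S ::= h S h]
rrrhShrrr ⇒ rrrhrSrhrrr   [S ::= r S r]
rrrhrSrhrrr ⇒ rrrhrrSrrhrrr   [S ::= r S r]
rrrhrrSrrhrrr ⇒ rrrhrrhShrrhrrr   [S ::= h S h]
rrrhrrhShrrhrrr ⇒ rrrhrrhhShhrrhrrr   [S ::= h S h]
rrrhrrhhShhrrhrrr ⇒ rrrhrrhhrSrhhrrhrrr   [S ::= r S r]
rrrhrrhhrSrhhrrhrrr ⇒ rrrhrrhhrhShrhhrrhrrr   [S ::= h S h]
rrrhrrhhrhShrhhrrhrrr ⇒ rrrhrrhhrhhShhrhhrrhrrr   [S ::= h S h]
rrrhrrhhrhhShhrhhrrhrrr ⇒ rrrhrrhhrhhhShhhrhhrrhrrr   [S ::= h S h]
rrrhrrhhrhhhShhhrhhrrhrrr ⇒ rrrhrrhhrhhhhShhhhrhhrrhrrr   [S ::= h S h]
rrrhrrhhrhhhhShhhhrhhrrhrrr ⇒ rrrhrrhhrhhhhhhhhrhhrrhrrr   [S ::= λ]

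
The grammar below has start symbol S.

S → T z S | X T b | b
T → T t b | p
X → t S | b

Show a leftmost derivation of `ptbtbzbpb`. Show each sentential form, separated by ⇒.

S ⇒ TzS ⇒ TtbzS ⇒ TtbtbzS ⇒ ptbtbzS ⇒ ptbtbzXTb ⇒ ptbtbzbTb ⇒ ptbtbzbpb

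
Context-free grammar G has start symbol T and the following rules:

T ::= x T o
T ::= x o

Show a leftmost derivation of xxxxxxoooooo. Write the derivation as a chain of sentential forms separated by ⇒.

T⇒xTo⇒xxToo⇒xxxTooo⇒xxxxToooo⇒xxxxxTooooo⇒xxxxxxoooooo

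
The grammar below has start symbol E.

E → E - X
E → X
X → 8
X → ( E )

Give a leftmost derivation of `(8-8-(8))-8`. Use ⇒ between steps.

E ⇒ E-X ⇒ X-X ⇒ (E)-X ⇒ (E-X)-X ⇒ (E-X-X)-X ⇒ (X-X-X)-X ⇒ (8-X-X)-X ⇒ (8-8-X)-X ⇒ (8-8-(E))-X ⇒ (8-8-(X))-X ⇒ (8-8-(8))-X ⇒ (8-8-(8))-8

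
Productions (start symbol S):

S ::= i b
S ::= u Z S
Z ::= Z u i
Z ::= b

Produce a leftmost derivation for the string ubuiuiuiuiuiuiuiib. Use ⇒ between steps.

S ⇒ uZS   [S ::= u Z S]
uZS ⇒ uZuiS   [Z ::= Z u i]
uZuiS ⇒ uZuiuiS   [Z ::= Z u i]
uZuiuiS ⇒ uZuiuiuiS   [Z ::= Z u i]
uZuiuiuiS ⇒ uZuiuiuiuiS   [Z ::= Z u i]
uZuiuiuiuiS ⇒ uZuiuiuiuiuiS   [Z ::= Z u i]
uZuiuiuiuiuiS ⇒ uZuiuiuiuiuiuiS   [Z ::= Z u i]
uZuiuiuiuiuiuiS ⇒ uZuiuiuiuiuiuiuiS   [Z ::= Z u i]
uZuiuiuiuiuiuiuiS ⇒ ubuiuiuiuiuiuiuiS   [Z ::= b]
ubuiuiuiuiuiuiuiS ⇒ ubuiuiuiuiuiuiuiib   [S ::= i b]

S ⇒ uZS ⇒ uZuiS ⇒ uZuiuiS ⇒ uZuiuiuiS ⇒ uZuiuiuiuiS ⇒ uZuiuiuiuiuiS ⇒ uZuiuiuiuiuiuiS ⇒ uZuiuiuiuiuiuiuiS ⇒ ubuiuiuiuiuiuiuiS ⇒ ubuiuiuiuiuiuiuiib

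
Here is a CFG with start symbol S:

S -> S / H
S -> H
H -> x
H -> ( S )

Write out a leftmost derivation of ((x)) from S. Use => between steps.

S=>H=>(S)=>(H)=>((S))=>((H))=>((x))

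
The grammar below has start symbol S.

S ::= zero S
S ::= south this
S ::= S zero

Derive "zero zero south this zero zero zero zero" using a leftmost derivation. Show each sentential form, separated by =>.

S => zero S => zero S zero => zero zero S zero => zero zero S zero zero => zero zero S zero zero zero => zero zero S zero zero zero zero => zero zero south this zero zero zero zero

S => zero S   [S ::= zero S]
zero S => zero S zero   [S ::= S zero]
zero S zero => zero zero S zero   [S ::= zero S]
zero zero S zero => zero zero S zero zero   [S ::= S zero]
zero zero S zero zero => zero zero S zero zero zero   [S ::= S zero]
zero zero S zero zero zero => zero zero S zero zero zero zero   [S ::= S zero]
zero zero S zero zero zero zero => zero zero south this zero zero zero zero   [S ::= south this]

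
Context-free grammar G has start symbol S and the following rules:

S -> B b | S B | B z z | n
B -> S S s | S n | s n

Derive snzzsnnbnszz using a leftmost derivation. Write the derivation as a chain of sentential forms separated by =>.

S=>Bzz=>SSszz=>BbSszz=>SnbSszz=>SBnbSszz=>BzzBnbSszz=>snzzBnbSszz=>snzzsnnbSszz=>snzzsnnbnszz

S => Bzz   [S -> B z z]
Bzz => SSszz   [B -> S S s]
SSszz => BbSszz   [S -> B b]
BbSszz => SnbSszz   [B -> S n]
SnbSszz => SBnbSszz   [S -> S B]
SBnbSszz => BzzBnbSszz   [S -> B z z]
BzzBnbSszz => snzzBnbSszz   [B -> s n]
snzzBnbSszz => snzzsnnbSszz   [B -> s n]
snzzsnnbSszz => snzzsnnbnszz   [S -> n]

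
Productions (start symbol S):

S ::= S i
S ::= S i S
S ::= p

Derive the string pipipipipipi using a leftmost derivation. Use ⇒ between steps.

S⇒Si⇒SiSi⇒piSi⇒piSiSi⇒pipiSi⇒pipiSiSi⇒pipiSiSiSi⇒pipiSiSiSiSi⇒pipipiSiSiSi⇒pipipipiSiSi⇒pipipipipiSi⇒pipipipipipi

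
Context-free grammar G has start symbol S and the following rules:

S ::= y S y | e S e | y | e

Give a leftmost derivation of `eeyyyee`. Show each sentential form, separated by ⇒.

S⇒eSe⇒eeSee⇒eeySyee⇒eeyyyee

S ⇒ eSe   [S ::= e S e]
eSe ⇒ eeSee   [S ::= e S e]
eeSee ⇒ eeySyee   [S ::= y S y]
eeySyee ⇒ eeyyyee   [S ::= y]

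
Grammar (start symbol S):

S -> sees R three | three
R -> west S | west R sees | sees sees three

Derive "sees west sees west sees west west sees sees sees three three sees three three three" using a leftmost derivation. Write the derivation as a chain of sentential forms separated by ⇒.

S ⇒ sees R three ⇒ sees west S three ⇒ sees west sees R three three ⇒ sees west sees west S three three ⇒ sees west sees west sees R three three three ⇒ sees west sees west sees west R sees three three three ⇒ sees west sees west sees west west S sees three three three ⇒ sees west sees west sees west west sees R three sees three three three ⇒ sees west sees west sees west west sees sees sees three three sees three three three

S ⇒ sees R three   [S -> sees R three]
sees R three ⇒ sees west S three   [R -> west S]
sees west S three ⇒ sees west sees R three three   [S -> sees R three]
sees west sees R three three ⇒ sees west sees west S three three   [R -> west S]
sees west sees west S three three ⇒ sees west sees west sees R three three three   [S -> sees R three]
sees west sees west sees R three three three ⇒ sees west sees west sees west R sees three three three   [R -> west R sees]
sees west sees west sees west R sees three three three ⇒ sees west sees west sees west west S sees three three three   [R -> west S]
sees west sees west sees west west S sees three three three ⇒ sees west sees west sees west west sees R three sees three three three   [S -> sees R three]
sees west sees west sees west west sees R three sees three three three ⇒ sees west sees west sees west west sees sees sees three three sees three three three   [R -> sees sees three]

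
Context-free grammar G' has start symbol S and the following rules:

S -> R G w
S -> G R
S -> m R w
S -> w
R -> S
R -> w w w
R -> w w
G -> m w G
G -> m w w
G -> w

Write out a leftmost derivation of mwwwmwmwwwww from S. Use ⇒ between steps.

S ⇒ GR ⇒ mwwR ⇒ mwwS ⇒ mwwGR ⇒ mwwwR ⇒ mwwwS ⇒ mwwwGR ⇒ mwwwmwGR ⇒ mwwwmwmwwR ⇒ mwwwmwmwwwww

S ⇒ GR   [S -> G R]
GR ⇒ mwwR   [G -> m w w]
mwwR ⇒ mwwS   [R -> S]
mwwS ⇒ mwwGR   [S -> G R]
mwwGR ⇒ mwwwR   [G -> w]
mwwwR ⇒ mwwwS   [R -> S]
mwwwS ⇒ mwwwGR   [S -> G R]
mwwwGR ⇒ mwwwmwGR   [G -> m w G]
mwwwmwGR ⇒ mwwwmwmwwR   [G -> m w w]
mwwwmwmwwR ⇒ mwwwmwmwwwww   [R -> w w w]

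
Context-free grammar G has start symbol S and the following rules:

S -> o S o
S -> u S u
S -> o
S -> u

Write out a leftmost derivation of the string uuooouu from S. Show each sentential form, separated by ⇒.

S ⇒ uSu ⇒ uuSuu ⇒ uuoSouu ⇒ uuooouu

S ⇒ uSu   [S -> u S u]
uSu ⇒ uuSuu   [S -> u S u]
uuSuu ⇒ uuoSouu   [S -> o S o]
uuoSouu ⇒ uuooouu   [S -> o]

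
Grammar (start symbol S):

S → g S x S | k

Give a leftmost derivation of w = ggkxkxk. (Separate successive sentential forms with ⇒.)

S⇒gSxS⇒ggSxSxS⇒ggkxSxS⇒ggkxkxS⇒ggkxkxk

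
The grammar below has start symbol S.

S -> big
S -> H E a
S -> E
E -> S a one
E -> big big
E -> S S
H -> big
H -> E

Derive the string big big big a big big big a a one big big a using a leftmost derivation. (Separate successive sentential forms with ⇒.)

S ⇒ H E a   [S -> H E a]
H E a ⇒ E E a   [H -> E]
E E a ⇒ S a one E a   [E -> S a one]
S a one E a ⇒ H E a a one E a   [S -> H E a]
H E a a one E a ⇒ E E a a one E a   [H -> E]
E E a a one E a ⇒ S S E a a one E a   [E -> S S]
S S E a a one E a ⇒ H E a S E a a one E a   [S -> H E a]
H E a S E a a one E a ⇒ big E a S E a a one E a   [H -> big]
big E a S E a a one E a ⇒ big big big a S E a a one E a   [E -> big big]
big big big a S E a a one E a ⇒ big big big a big E a a one E a   [S -> big]
big big big a big E a a one E a ⇒ big big big a big big big a a one E a   [E -> big big]
big big big a big big big a a one E a ⇒ big big big a big big big a a one big big a   [E -> big big]

S ⇒ H E a ⇒ E E a ⇒ S a one E a ⇒ H E a a one E a ⇒ E E a a one E a ⇒ S S E a a one E a ⇒ H E a S E a a one E a ⇒ big E a S E a a one E a ⇒ big big big a S E a a one E a ⇒ big big big a big E a a one E a ⇒ big big big a big big big a a one E a ⇒ big big big a big big big a a one big big a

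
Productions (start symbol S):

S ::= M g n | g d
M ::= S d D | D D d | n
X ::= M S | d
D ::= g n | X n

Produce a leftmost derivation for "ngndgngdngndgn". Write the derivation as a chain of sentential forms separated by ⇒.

S ⇒ Mgn ⇒ DDdgn ⇒ XnDdgn ⇒ MSnDdgn ⇒ SdDSnDdgn ⇒ MgndDSnDdgn ⇒ ngndDSnDdgn ⇒ ngndgnSnDdgn ⇒ ngndgngdnDdgn ⇒ ngndgngdngndgn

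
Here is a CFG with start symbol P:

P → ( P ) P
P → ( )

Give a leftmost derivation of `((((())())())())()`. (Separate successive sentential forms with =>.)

P => (P)P   [P → ( P ) P]
(P)P => ((P)P)P   [P → ( P ) P]
((P)P)P => (((P)P)P)P   [P → ( P ) P]
(((P)P)P)P => ((((P)P)P)P)P   [P → ( P ) P]
((((P)P)P)P)P => ((((())P)P)P)P   [P → ( )]
((((())P)P)P)P => ((((())())P)P)P   [P → ( )]
((((())())P)P)P => ((((())())())P)P   [P → ( )]
((((())())())P)P => ((((())())())())P   [P → ( )]
((((())())())())P => ((((())())())())()   [P → ( )]

P => (P)P => ((P)P)P => (((P)P)P)P => ((((P)P)P)P)P => ((((())P)P)P)P => ((((())())P)P)P => ((((())())())P)P => ((((())())())())P => ((((())())())())()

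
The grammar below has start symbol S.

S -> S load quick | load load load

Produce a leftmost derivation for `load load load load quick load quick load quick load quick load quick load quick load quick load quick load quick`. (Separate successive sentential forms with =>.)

S => S load quick   [S -> S load quick]
S load quick => S load quick load quick   [S -> S load quick]
S load quick load quick => S load quick load quick load quick   [S -> S load quick]
S load quick load quick load quick => S load quick load quick load quick load quick   [S -> S load quick]
S load quick load quick load quick load quick => S load quick load quick load quick load quick load quick   [S -> S load quick]
S load quick load quick load quick load quick load quick => S load quick load quick load quick load quick load quick load quick   [S -> S load quick]
S load quick load quick load quick load quick load quick load quick => S load quick load quick load quick load quick load quick load quick load quick   [S -> S load quick]
S load quick load quick load quick load quick load quick load quick load quick => S load quick load quick load quick load quick load quick load quick load quick load quick   [S -> S load quick]
S load quick load quick load quick load quick load quick load quick load quick load quick => S load quick load quick load quick load quick load quick load quick load quick load quick load quick   [S -> S load quick]
S load quick load quick load quick load quick load quick load quick load quick load quick load quick => load load load load quick load quick load quick load quick load quick load quick load quick load quick load quick   [S -> load load load]

S => S load quick => S load quick load quick => S load quick load quick load quick => S load quick load quick load quick load quick => S load quick load quick load quick load quick load quick => S load quick load quick load quick load quick load quick load quick => S load quick load quick load quick load quick load quick load quick load quick => S load quick load quick load quick load quick load quick load quick load quick load quick => S load quick load quick load quick load quick load quick load quick load quick load quick load quick => load load load load quick load quick load quick load quick load quick load quick load quick load quick load quick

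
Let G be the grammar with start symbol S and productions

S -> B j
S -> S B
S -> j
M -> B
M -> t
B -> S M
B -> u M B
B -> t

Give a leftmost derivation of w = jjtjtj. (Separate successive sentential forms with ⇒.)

S ⇒ Bj ⇒ SMj ⇒ BjMj ⇒ SMjMj ⇒ jMjMj ⇒ jBjMj ⇒ jSMjMj ⇒ jjMjMj ⇒ jjtjMj ⇒ jjtjtj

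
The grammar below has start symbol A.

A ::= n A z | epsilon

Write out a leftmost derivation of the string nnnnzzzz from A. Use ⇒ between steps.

A⇒nAz⇒nnAzz⇒nnnAzzz⇒nnnnAzzzz⇒nnnnzzzz

A ⇒ nAz   [A ::= n A z]
nAz ⇒ nnAzz   [A ::= n A z]
nnAzz ⇒ nnnAzzz   [A ::= n A z]
nnnAzzz ⇒ nnnnAzzzz   [A ::= n A z]
nnnnAzzzz ⇒ nnnnzzzz   [A ::= epsilon]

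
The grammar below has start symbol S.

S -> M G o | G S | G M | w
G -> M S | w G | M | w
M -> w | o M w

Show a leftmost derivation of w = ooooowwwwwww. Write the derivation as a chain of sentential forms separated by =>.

S => GS => MS => oMwS => ooMwwS => oooMwwwS => ooooMwwwwS => oooooMwwwwwS => ooooowwwwwwS => ooooowwwwwww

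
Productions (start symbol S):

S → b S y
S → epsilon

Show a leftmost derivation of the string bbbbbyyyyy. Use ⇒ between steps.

S ⇒ bSy ⇒ bbSyy ⇒ bbbSyyy ⇒ bbbbSyyyy ⇒ bbbbbSyyyyy ⇒ bbbbbyyyyy

S ⇒ bSy   [S → b S y]
bSy ⇒ bbSyy   [S → b S y]
bbSyy ⇒ bbbSyyy   [S → b S y]
bbbSyyy ⇒ bbbbSyyyy   [S → b S y]
bbbbSyyyy ⇒ bbbbbSyyyyy   [S → b S y]
bbbbbSyyyyy ⇒ bbbbbyyyyy   [S → epsilon]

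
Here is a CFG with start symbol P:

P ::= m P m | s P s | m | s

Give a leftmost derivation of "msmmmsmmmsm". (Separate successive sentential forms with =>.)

P => mPm   [P ::= m P m]
mPm => msPsm   [P ::= s P s]
msPsm => msmPmsm   [P ::= m P m]
msmPmsm => msmmPmmsm   [P ::= m P m]
msmmPmmsm => msmmmPmmmsm   [P ::= m P m]
msmmmPmmmsm => msmmmsmmmsm   [P ::= s]

P => mPm => msPsm => msmPmsm => msmmPmmsm => msmmmPmmmsm => msmmmsmmmsm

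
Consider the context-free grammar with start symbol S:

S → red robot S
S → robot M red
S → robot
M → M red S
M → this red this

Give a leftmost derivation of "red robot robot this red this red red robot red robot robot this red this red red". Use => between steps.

S => red robot S   [S → red robot S]
red robot S => red robot robot M red   [S → robot M red]
red robot robot M red => red robot robot M red S red   [M → M red S]
red robot robot M red S red => red robot robot this red this red S red   [M → this red this]
red robot robot this red this red S red => red robot robot this red this red red robot S red   [S → red robot S]
red robot robot this red this red red robot S red => red robot robot this red this red red robot red robot S red   [S → red robot S]
red robot robot this red this red red robot red robot S red => red robot robot this red this red red robot red robot robot M red red   [S → robot M red]
red robot robot this red this red red robot red robot robot M red red => red robot robot this red this red red robot red robot robot this red this red red   [M → this red this]

S => red robot S => red robot robot M red => red robot robot M red S red => red robot robot this red this red S red => red robot robot this red this red red robot S red => red robot robot this red this red red robot red robot S red => red robot robot this red this red red robot red robot robot M red red => red robot robot this red this red red robot red robot robot this red this red red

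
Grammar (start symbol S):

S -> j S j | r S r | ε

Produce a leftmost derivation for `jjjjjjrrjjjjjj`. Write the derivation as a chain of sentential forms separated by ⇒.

S ⇒ jSj ⇒ jjSjj ⇒ jjjSjjj ⇒ jjjjSjjjj ⇒ jjjjjSjjjjj ⇒ jjjjjjSjjjjjj ⇒ jjjjjjrSrjjjjjj ⇒ jjjjjjrrjjjjjj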